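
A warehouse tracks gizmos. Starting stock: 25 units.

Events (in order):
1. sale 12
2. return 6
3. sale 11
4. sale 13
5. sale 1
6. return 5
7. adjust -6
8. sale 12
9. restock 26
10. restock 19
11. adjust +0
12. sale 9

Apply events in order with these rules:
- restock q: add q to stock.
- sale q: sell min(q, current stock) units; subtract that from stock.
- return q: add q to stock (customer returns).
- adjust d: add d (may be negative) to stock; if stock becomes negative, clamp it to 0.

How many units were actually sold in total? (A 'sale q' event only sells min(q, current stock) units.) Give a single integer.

Processing events:
Start: stock = 25
  Event 1 (sale 12): sell min(12,25)=12. stock: 25 - 12 = 13. total_sold = 12
  Event 2 (return 6): 13 + 6 = 19
  Event 3 (sale 11): sell min(11,19)=11. stock: 19 - 11 = 8. total_sold = 23
  Event 4 (sale 13): sell min(13,8)=8. stock: 8 - 8 = 0. total_sold = 31
  Event 5 (sale 1): sell min(1,0)=0. stock: 0 - 0 = 0. total_sold = 31
  Event 6 (return 5): 0 + 5 = 5
  Event 7 (adjust -6): 5 + -6 = 0 (clamped to 0)
  Event 8 (sale 12): sell min(12,0)=0. stock: 0 - 0 = 0. total_sold = 31
  Event 9 (restock 26): 0 + 26 = 26
  Event 10 (restock 19): 26 + 19 = 45
  Event 11 (adjust +0): 45 + 0 = 45
  Event 12 (sale 9): sell min(9,45)=9. stock: 45 - 9 = 36. total_sold = 40
Final: stock = 36, total_sold = 40

Answer: 40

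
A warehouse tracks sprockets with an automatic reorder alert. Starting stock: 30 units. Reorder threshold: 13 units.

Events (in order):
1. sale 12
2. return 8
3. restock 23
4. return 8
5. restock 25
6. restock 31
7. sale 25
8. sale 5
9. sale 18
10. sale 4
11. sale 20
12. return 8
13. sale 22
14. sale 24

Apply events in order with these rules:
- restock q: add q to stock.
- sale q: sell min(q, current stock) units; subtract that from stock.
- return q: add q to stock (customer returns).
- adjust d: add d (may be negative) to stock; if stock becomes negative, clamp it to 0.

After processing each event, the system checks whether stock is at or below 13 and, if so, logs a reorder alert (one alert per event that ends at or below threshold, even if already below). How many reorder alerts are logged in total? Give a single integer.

Processing events:
Start: stock = 30
  Event 1 (sale 12): sell min(12,30)=12. stock: 30 - 12 = 18. total_sold = 12
  Event 2 (return 8): 18 + 8 = 26
  Event 3 (restock 23): 26 + 23 = 49
  Event 4 (return 8): 49 + 8 = 57
  Event 5 (restock 25): 57 + 25 = 82
  Event 6 (restock 31): 82 + 31 = 113
  Event 7 (sale 25): sell min(25,113)=25. stock: 113 - 25 = 88. total_sold = 37
  Event 8 (sale 5): sell min(5,88)=5. stock: 88 - 5 = 83. total_sold = 42
  Event 9 (sale 18): sell min(18,83)=18. stock: 83 - 18 = 65. total_sold = 60
  Event 10 (sale 4): sell min(4,65)=4. stock: 65 - 4 = 61. total_sold = 64
  Event 11 (sale 20): sell min(20,61)=20. stock: 61 - 20 = 41. total_sold = 84
  Event 12 (return 8): 41 + 8 = 49
  Event 13 (sale 22): sell min(22,49)=22. stock: 49 - 22 = 27. total_sold = 106
  Event 14 (sale 24): sell min(24,27)=24. stock: 27 - 24 = 3. total_sold = 130
Final: stock = 3, total_sold = 130

Checking against threshold 13:
  After event 1: stock=18 > 13
  After event 2: stock=26 > 13
  After event 3: stock=49 > 13
  After event 4: stock=57 > 13
  After event 5: stock=82 > 13
  After event 6: stock=113 > 13
  After event 7: stock=88 > 13
  After event 8: stock=83 > 13
  After event 9: stock=65 > 13
  After event 10: stock=61 > 13
  After event 11: stock=41 > 13
  After event 12: stock=49 > 13
  After event 13: stock=27 > 13
  After event 14: stock=3 <= 13 -> ALERT
Alert events: [14]. Count = 1

Answer: 1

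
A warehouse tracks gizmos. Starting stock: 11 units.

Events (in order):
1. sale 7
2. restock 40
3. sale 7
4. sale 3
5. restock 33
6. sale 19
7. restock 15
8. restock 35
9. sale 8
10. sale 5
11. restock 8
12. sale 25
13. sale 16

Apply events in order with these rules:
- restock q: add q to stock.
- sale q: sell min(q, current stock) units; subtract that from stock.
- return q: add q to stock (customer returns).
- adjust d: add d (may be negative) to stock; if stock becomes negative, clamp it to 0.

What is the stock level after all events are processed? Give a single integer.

Processing events:
Start: stock = 11
  Event 1 (sale 7): sell min(7,11)=7. stock: 11 - 7 = 4. total_sold = 7
  Event 2 (restock 40): 4 + 40 = 44
  Event 3 (sale 7): sell min(7,44)=7. stock: 44 - 7 = 37. total_sold = 14
  Event 4 (sale 3): sell min(3,37)=3. stock: 37 - 3 = 34. total_sold = 17
  Event 5 (restock 33): 34 + 33 = 67
  Event 6 (sale 19): sell min(19,67)=19. stock: 67 - 19 = 48. total_sold = 36
  Event 7 (restock 15): 48 + 15 = 63
  Event 8 (restock 35): 63 + 35 = 98
  Event 9 (sale 8): sell min(8,98)=8. stock: 98 - 8 = 90. total_sold = 44
  Event 10 (sale 5): sell min(5,90)=5. stock: 90 - 5 = 85. total_sold = 49
  Event 11 (restock 8): 85 + 8 = 93
  Event 12 (sale 25): sell min(25,93)=25. stock: 93 - 25 = 68. total_sold = 74
  Event 13 (sale 16): sell min(16,68)=16. stock: 68 - 16 = 52. total_sold = 90
Final: stock = 52, total_sold = 90

Answer: 52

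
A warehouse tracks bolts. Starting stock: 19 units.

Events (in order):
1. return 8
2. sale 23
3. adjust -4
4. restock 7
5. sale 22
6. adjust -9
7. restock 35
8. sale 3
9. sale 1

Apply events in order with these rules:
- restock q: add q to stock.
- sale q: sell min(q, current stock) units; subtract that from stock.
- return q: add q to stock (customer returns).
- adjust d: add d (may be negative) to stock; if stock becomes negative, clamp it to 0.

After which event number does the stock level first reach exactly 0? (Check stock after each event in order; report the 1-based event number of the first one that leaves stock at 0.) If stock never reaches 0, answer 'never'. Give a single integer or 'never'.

Answer: 3

Derivation:
Processing events:
Start: stock = 19
  Event 1 (return 8): 19 + 8 = 27
  Event 2 (sale 23): sell min(23,27)=23. stock: 27 - 23 = 4. total_sold = 23
  Event 3 (adjust -4): 4 + -4 = 0
  Event 4 (restock 7): 0 + 7 = 7
  Event 5 (sale 22): sell min(22,7)=7. stock: 7 - 7 = 0. total_sold = 30
  Event 6 (adjust -9): 0 + -9 = 0 (clamped to 0)
  Event 7 (restock 35): 0 + 35 = 35
  Event 8 (sale 3): sell min(3,35)=3. stock: 35 - 3 = 32. total_sold = 33
  Event 9 (sale 1): sell min(1,32)=1. stock: 32 - 1 = 31. total_sold = 34
Final: stock = 31, total_sold = 34

First zero at event 3.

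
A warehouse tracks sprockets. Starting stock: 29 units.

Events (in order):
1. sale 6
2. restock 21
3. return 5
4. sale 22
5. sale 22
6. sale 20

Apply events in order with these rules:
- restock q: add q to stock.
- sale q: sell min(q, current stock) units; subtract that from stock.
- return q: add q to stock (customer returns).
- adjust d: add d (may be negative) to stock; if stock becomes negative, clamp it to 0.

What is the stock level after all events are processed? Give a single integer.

Processing events:
Start: stock = 29
  Event 1 (sale 6): sell min(6,29)=6. stock: 29 - 6 = 23. total_sold = 6
  Event 2 (restock 21): 23 + 21 = 44
  Event 3 (return 5): 44 + 5 = 49
  Event 4 (sale 22): sell min(22,49)=22. stock: 49 - 22 = 27. total_sold = 28
  Event 5 (sale 22): sell min(22,27)=22. stock: 27 - 22 = 5. total_sold = 50
  Event 6 (sale 20): sell min(20,5)=5. stock: 5 - 5 = 0. total_sold = 55
Final: stock = 0, total_sold = 55

Answer: 0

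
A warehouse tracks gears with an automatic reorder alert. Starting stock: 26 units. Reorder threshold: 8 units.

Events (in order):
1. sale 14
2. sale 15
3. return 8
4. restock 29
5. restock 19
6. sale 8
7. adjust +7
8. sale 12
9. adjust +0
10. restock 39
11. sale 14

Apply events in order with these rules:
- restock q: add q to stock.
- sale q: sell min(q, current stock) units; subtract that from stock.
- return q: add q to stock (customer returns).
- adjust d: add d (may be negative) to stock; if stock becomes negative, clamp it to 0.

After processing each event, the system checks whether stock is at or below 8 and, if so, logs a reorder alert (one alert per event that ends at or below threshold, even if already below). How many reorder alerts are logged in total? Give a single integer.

Answer: 2

Derivation:
Processing events:
Start: stock = 26
  Event 1 (sale 14): sell min(14,26)=14. stock: 26 - 14 = 12. total_sold = 14
  Event 2 (sale 15): sell min(15,12)=12. stock: 12 - 12 = 0. total_sold = 26
  Event 3 (return 8): 0 + 8 = 8
  Event 4 (restock 29): 8 + 29 = 37
  Event 5 (restock 19): 37 + 19 = 56
  Event 6 (sale 8): sell min(8,56)=8. stock: 56 - 8 = 48. total_sold = 34
  Event 7 (adjust +7): 48 + 7 = 55
  Event 8 (sale 12): sell min(12,55)=12. stock: 55 - 12 = 43. total_sold = 46
  Event 9 (adjust +0): 43 + 0 = 43
  Event 10 (restock 39): 43 + 39 = 82
  Event 11 (sale 14): sell min(14,82)=14. stock: 82 - 14 = 68. total_sold = 60
Final: stock = 68, total_sold = 60

Checking against threshold 8:
  After event 1: stock=12 > 8
  After event 2: stock=0 <= 8 -> ALERT
  After event 3: stock=8 <= 8 -> ALERT
  After event 4: stock=37 > 8
  After event 5: stock=56 > 8
  After event 6: stock=48 > 8
  After event 7: stock=55 > 8
  After event 8: stock=43 > 8
  After event 9: stock=43 > 8
  After event 10: stock=82 > 8
  After event 11: stock=68 > 8
Alert events: [2, 3]. Count = 2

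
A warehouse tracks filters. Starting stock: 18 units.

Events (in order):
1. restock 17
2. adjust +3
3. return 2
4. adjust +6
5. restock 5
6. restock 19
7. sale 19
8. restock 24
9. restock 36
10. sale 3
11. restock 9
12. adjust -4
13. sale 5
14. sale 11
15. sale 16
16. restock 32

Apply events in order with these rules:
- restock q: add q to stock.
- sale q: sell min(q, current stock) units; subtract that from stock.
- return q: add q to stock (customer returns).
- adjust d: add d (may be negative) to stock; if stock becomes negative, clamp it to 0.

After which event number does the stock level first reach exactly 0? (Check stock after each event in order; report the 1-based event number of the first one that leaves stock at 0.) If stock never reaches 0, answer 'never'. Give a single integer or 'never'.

Answer: never

Derivation:
Processing events:
Start: stock = 18
  Event 1 (restock 17): 18 + 17 = 35
  Event 2 (adjust +3): 35 + 3 = 38
  Event 3 (return 2): 38 + 2 = 40
  Event 4 (adjust +6): 40 + 6 = 46
  Event 5 (restock 5): 46 + 5 = 51
  Event 6 (restock 19): 51 + 19 = 70
  Event 7 (sale 19): sell min(19,70)=19. stock: 70 - 19 = 51. total_sold = 19
  Event 8 (restock 24): 51 + 24 = 75
  Event 9 (restock 36): 75 + 36 = 111
  Event 10 (sale 3): sell min(3,111)=3. stock: 111 - 3 = 108. total_sold = 22
  Event 11 (restock 9): 108 + 9 = 117
  Event 12 (adjust -4): 117 + -4 = 113
  Event 13 (sale 5): sell min(5,113)=5. stock: 113 - 5 = 108. total_sold = 27
  Event 14 (sale 11): sell min(11,108)=11. stock: 108 - 11 = 97. total_sold = 38
  Event 15 (sale 16): sell min(16,97)=16. stock: 97 - 16 = 81. total_sold = 54
  Event 16 (restock 32): 81 + 32 = 113
Final: stock = 113, total_sold = 54

Stock never reaches 0.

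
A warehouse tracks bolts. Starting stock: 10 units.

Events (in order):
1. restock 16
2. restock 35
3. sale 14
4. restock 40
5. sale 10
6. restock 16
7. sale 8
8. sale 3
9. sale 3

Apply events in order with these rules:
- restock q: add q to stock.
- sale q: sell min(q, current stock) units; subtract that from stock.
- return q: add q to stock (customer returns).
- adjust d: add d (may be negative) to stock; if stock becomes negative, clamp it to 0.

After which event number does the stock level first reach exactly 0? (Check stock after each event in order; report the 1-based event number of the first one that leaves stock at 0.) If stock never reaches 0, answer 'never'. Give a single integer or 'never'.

Answer: never

Derivation:
Processing events:
Start: stock = 10
  Event 1 (restock 16): 10 + 16 = 26
  Event 2 (restock 35): 26 + 35 = 61
  Event 3 (sale 14): sell min(14,61)=14. stock: 61 - 14 = 47. total_sold = 14
  Event 4 (restock 40): 47 + 40 = 87
  Event 5 (sale 10): sell min(10,87)=10. stock: 87 - 10 = 77. total_sold = 24
  Event 6 (restock 16): 77 + 16 = 93
  Event 7 (sale 8): sell min(8,93)=8. stock: 93 - 8 = 85. total_sold = 32
  Event 8 (sale 3): sell min(3,85)=3. stock: 85 - 3 = 82. total_sold = 35
  Event 9 (sale 3): sell min(3,82)=3. stock: 82 - 3 = 79. total_sold = 38
Final: stock = 79, total_sold = 38

Stock never reaches 0.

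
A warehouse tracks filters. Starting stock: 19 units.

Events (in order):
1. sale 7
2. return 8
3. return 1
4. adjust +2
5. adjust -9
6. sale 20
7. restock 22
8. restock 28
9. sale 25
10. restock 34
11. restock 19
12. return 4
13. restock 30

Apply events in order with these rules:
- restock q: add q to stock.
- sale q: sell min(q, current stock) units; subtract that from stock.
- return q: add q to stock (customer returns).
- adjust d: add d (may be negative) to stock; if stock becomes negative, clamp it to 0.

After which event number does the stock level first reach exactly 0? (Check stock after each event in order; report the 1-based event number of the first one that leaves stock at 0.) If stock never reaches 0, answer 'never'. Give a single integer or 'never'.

Answer: 6

Derivation:
Processing events:
Start: stock = 19
  Event 1 (sale 7): sell min(7,19)=7. stock: 19 - 7 = 12. total_sold = 7
  Event 2 (return 8): 12 + 8 = 20
  Event 3 (return 1): 20 + 1 = 21
  Event 4 (adjust +2): 21 + 2 = 23
  Event 5 (adjust -9): 23 + -9 = 14
  Event 6 (sale 20): sell min(20,14)=14. stock: 14 - 14 = 0. total_sold = 21
  Event 7 (restock 22): 0 + 22 = 22
  Event 8 (restock 28): 22 + 28 = 50
  Event 9 (sale 25): sell min(25,50)=25. stock: 50 - 25 = 25. total_sold = 46
  Event 10 (restock 34): 25 + 34 = 59
  Event 11 (restock 19): 59 + 19 = 78
  Event 12 (return 4): 78 + 4 = 82
  Event 13 (restock 30): 82 + 30 = 112
Final: stock = 112, total_sold = 46

First zero at event 6.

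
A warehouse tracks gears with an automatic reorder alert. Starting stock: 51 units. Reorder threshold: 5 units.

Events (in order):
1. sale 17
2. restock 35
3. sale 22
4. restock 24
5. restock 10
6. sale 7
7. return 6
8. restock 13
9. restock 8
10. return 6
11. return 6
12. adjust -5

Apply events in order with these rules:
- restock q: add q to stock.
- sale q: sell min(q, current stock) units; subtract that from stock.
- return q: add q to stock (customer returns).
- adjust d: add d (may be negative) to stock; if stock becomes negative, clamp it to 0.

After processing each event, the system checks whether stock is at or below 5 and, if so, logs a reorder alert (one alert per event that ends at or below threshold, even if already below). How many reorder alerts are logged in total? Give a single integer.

Processing events:
Start: stock = 51
  Event 1 (sale 17): sell min(17,51)=17. stock: 51 - 17 = 34. total_sold = 17
  Event 2 (restock 35): 34 + 35 = 69
  Event 3 (sale 22): sell min(22,69)=22. stock: 69 - 22 = 47. total_sold = 39
  Event 4 (restock 24): 47 + 24 = 71
  Event 5 (restock 10): 71 + 10 = 81
  Event 6 (sale 7): sell min(7,81)=7. stock: 81 - 7 = 74. total_sold = 46
  Event 7 (return 6): 74 + 6 = 80
  Event 8 (restock 13): 80 + 13 = 93
  Event 9 (restock 8): 93 + 8 = 101
  Event 10 (return 6): 101 + 6 = 107
  Event 11 (return 6): 107 + 6 = 113
  Event 12 (adjust -5): 113 + -5 = 108
Final: stock = 108, total_sold = 46

Checking against threshold 5:
  After event 1: stock=34 > 5
  After event 2: stock=69 > 5
  After event 3: stock=47 > 5
  After event 4: stock=71 > 5
  After event 5: stock=81 > 5
  After event 6: stock=74 > 5
  After event 7: stock=80 > 5
  After event 8: stock=93 > 5
  After event 9: stock=101 > 5
  After event 10: stock=107 > 5
  After event 11: stock=113 > 5
  After event 12: stock=108 > 5
Alert events: []. Count = 0

Answer: 0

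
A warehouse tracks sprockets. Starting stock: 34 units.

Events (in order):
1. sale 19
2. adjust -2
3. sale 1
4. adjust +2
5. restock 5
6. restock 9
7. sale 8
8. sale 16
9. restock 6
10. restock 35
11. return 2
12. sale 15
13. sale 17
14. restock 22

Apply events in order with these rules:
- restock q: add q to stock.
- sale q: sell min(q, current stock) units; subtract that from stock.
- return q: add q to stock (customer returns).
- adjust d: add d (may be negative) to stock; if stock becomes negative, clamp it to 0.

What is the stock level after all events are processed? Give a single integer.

Processing events:
Start: stock = 34
  Event 1 (sale 19): sell min(19,34)=19. stock: 34 - 19 = 15. total_sold = 19
  Event 2 (adjust -2): 15 + -2 = 13
  Event 3 (sale 1): sell min(1,13)=1. stock: 13 - 1 = 12. total_sold = 20
  Event 4 (adjust +2): 12 + 2 = 14
  Event 5 (restock 5): 14 + 5 = 19
  Event 6 (restock 9): 19 + 9 = 28
  Event 7 (sale 8): sell min(8,28)=8. stock: 28 - 8 = 20. total_sold = 28
  Event 8 (sale 16): sell min(16,20)=16. stock: 20 - 16 = 4. total_sold = 44
  Event 9 (restock 6): 4 + 6 = 10
  Event 10 (restock 35): 10 + 35 = 45
  Event 11 (return 2): 45 + 2 = 47
  Event 12 (sale 15): sell min(15,47)=15. stock: 47 - 15 = 32. total_sold = 59
  Event 13 (sale 17): sell min(17,32)=17. stock: 32 - 17 = 15. total_sold = 76
  Event 14 (restock 22): 15 + 22 = 37
Final: stock = 37, total_sold = 76

Answer: 37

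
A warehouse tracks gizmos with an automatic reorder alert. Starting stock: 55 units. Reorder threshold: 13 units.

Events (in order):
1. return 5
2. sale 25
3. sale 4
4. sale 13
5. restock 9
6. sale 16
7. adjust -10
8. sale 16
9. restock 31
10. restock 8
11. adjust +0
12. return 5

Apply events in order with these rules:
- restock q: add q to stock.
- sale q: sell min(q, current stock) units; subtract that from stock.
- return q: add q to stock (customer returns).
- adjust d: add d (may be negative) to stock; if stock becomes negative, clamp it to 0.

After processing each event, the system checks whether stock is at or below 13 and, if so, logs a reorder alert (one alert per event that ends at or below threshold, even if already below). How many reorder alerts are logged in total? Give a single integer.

Answer: 3

Derivation:
Processing events:
Start: stock = 55
  Event 1 (return 5): 55 + 5 = 60
  Event 2 (sale 25): sell min(25,60)=25. stock: 60 - 25 = 35. total_sold = 25
  Event 3 (sale 4): sell min(4,35)=4. stock: 35 - 4 = 31. total_sold = 29
  Event 4 (sale 13): sell min(13,31)=13. stock: 31 - 13 = 18. total_sold = 42
  Event 5 (restock 9): 18 + 9 = 27
  Event 6 (sale 16): sell min(16,27)=16. stock: 27 - 16 = 11. total_sold = 58
  Event 7 (adjust -10): 11 + -10 = 1
  Event 8 (sale 16): sell min(16,1)=1. stock: 1 - 1 = 0. total_sold = 59
  Event 9 (restock 31): 0 + 31 = 31
  Event 10 (restock 8): 31 + 8 = 39
  Event 11 (adjust +0): 39 + 0 = 39
  Event 12 (return 5): 39 + 5 = 44
Final: stock = 44, total_sold = 59

Checking against threshold 13:
  After event 1: stock=60 > 13
  After event 2: stock=35 > 13
  After event 3: stock=31 > 13
  After event 4: stock=18 > 13
  After event 5: stock=27 > 13
  After event 6: stock=11 <= 13 -> ALERT
  After event 7: stock=1 <= 13 -> ALERT
  After event 8: stock=0 <= 13 -> ALERT
  After event 9: stock=31 > 13
  After event 10: stock=39 > 13
  After event 11: stock=39 > 13
  After event 12: stock=44 > 13
Alert events: [6, 7, 8]. Count = 3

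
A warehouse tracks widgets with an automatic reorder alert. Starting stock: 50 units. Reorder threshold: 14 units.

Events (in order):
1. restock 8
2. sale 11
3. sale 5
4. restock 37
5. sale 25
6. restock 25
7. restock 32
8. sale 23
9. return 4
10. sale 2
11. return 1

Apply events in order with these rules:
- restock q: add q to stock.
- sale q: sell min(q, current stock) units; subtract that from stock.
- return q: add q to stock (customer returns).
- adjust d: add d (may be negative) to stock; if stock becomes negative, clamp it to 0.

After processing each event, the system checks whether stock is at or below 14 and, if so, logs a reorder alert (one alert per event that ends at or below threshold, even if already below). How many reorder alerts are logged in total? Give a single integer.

Processing events:
Start: stock = 50
  Event 1 (restock 8): 50 + 8 = 58
  Event 2 (sale 11): sell min(11,58)=11. stock: 58 - 11 = 47. total_sold = 11
  Event 3 (sale 5): sell min(5,47)=5. stock: 47 - 5 = 42. total_sold = 16
  Event 4 (restock 37): 42 + 37 = 79
  Event 5 (sale 25): sell min(25,79)=25. stock: 79 - 25 = 54. total_sold = 41
  Event 6 (restock 25): 54 + 25 = 79
  Event 7 (restock 32): 79 + 32 = 111
  Event 8 (sale 23): sell min(23,111)=23. stock: 111 - 23 = 88. total_sold = 64
  Event 9 (return 4): 88 + 4 = 92
  Event 10 (sale 2): sell min(2,92)=2. stock: 92 - 2 = 90. total_sold = 66
  Event 11 (return 1): 90 + 1 = 91
Final: stock = 91, total_sold = 66

Checking against threshold 14:
  After event 1: stock=58 > 14
  After event 2: stock=47 > 14
  After event 3: stock=42 > 14
  After event 4: stock=79 > 14
  After event 5: stock=54 > 14
  After event 6: stock=79 > 14
  After event 7: stock=111 > 14
  After event 8: stock=88 > 14
  After event 9: stock=92 > 14
  After event 10: stock=90 > 14
  After event 11: stock=91 > 14
Alert events: []. Count = 0

Answer: 0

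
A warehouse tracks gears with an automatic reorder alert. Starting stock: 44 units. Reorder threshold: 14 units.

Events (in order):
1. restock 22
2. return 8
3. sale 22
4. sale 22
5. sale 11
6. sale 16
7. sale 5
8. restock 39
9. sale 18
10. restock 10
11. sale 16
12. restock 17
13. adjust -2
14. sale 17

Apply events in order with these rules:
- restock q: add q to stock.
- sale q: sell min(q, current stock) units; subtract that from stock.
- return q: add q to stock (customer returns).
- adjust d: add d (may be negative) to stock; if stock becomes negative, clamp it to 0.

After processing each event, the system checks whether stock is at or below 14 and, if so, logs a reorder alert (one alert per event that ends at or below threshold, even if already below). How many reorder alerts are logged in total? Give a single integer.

Answer: 3

Derivation:
Processing events:
Start: stock = 44
  Event 1 (restock 22): 44 + 22 = 66
  Event 2 (return 8): 66 + 8 = 74
  Event 3 (sale 22): sell min(22,74)=22. stock: 74 - 22 = 52. total_sold = 22
  Event 4 (sale 22): sell min(22,52)=22. stock: 52 - 22 = 30. total_sold = 44
  Event 5 (sale 11): sell min(11,30)=11. stock: 30 - 11 = 19. total_sold = 55
  Event 6 (sale 16): sell min(16,19)=16. stock: 19 - 16 = 3. total_sold = 71
  Event 7 (sale 5): sell min(5,3)=3. stock: 3 - 3 = 0. total_sold = 74
  Event 8 (restock 39): 0 + 39 = 39
  Event 9 (sale 18): sell min(18,39)=18. stock: 39 - 18 = 21. total_sold = 92
  Event 10 (restock 10): 21 + 10 = 31
  Event 11 (sale 16): sell min(16,31)=16. stock: 31 - 16 = 15. total_sold = 108
  Event 12 (restock 17): 15 + 17 = 32
  Event 13 (adjust -2): 32 + -2 = 30
  Event 14 (sale 17): sell min(17,30)=17. stock: 30 - 17 = 13. total_sold = 125
Final: stock = 13, total_sold = 125

Checking against threshold 14:
  After event 1: stock=66 > 14
  After event 2: stock=74 > 14
  After event 3: stock=52 > 14
  After event 4: stock=30 > 14
  After event 5: stock=19 > 14
  After event 6: stock=3 <= 14 -> ALERT
  After event 7: stock=0 <= 14 -> ALERT
  After event 8: stock=39 > 14
  After event 9: stock=21 > 14
  After event 10: stock=31 > 14
  After event 11: stock=15 > 14
  After event 12: stock=32 > 14
  After event 13: stock=30 > 14
  After event 14: stock=13 <= 14 -> ALERT
Alert events: [6, 7, 14]. Count = 3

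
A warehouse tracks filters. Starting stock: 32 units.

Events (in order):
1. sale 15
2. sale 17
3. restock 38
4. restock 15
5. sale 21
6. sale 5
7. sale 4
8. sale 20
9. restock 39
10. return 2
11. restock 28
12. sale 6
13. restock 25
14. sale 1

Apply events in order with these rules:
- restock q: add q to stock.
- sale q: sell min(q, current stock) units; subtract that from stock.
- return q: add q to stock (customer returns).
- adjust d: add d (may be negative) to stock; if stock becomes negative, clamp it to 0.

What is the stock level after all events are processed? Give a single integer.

Processing events:
Start: stock = 32
  Event 1 (sale 15): sell min(15,32)=15. stock: 32 - 15 = 17. total_sold = 15
  Event 2 (sale 17): sell min(17,17)=17. stock: 17 - 17 = 0. total_sold = 32
  Event 3 (restock 38): 0 + 38 = 38
  Event 4 (restock 15): 38 + 15 = 53
  Event 5 (sale 21): sell min(21,53)=21. stock: 53 - 21 = 32. total_sold = 53
  Event 6 (sale 5): sell min(5,32)=5. stock: 32 - 5 = 27. total_sold = 58
  Event 7 (sale 4): sell min(4,27)=4. stock: 27 - 4 = 23. total_sold = 62
  Event 8 (sale 20): sell min(20,23)=20. stock: 23 - 20 = 3. total_sold = 82
  Event 9 (restock 39): 3 + 39 = 42
  Event 10 (return 2): 42 + 2 = 44
  Event 11 (restock 28): 44 + 28 = 72
  Event 12 (sale 6): sell min(6,72)=6. stock: 72 - 6 = 66. total_sold = 88
  Event 13 (restock 25): 66 + 25 = 91
  Event 14 (sale 1): sell min(1,91)=1. stock: 91 - 1 = 90. total_sold = 89
Final: stock = 90, total_sold = 89

Answer: 90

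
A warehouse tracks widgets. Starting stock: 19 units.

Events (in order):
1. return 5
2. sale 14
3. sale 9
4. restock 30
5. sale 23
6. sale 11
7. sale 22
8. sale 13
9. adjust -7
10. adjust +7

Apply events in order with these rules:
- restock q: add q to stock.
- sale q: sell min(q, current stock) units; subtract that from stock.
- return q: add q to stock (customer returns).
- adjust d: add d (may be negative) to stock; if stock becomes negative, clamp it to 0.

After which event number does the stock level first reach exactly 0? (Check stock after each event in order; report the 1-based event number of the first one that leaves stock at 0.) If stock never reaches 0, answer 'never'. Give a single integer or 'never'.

Answer: 6

Derivation:
Processing events:
Start: stock = 19
  Event 1 (return 5): 19 + 5 = 24
  Event 2 (sale 14): sell min(14,24)=14. stock: 24 - 14 = 10. total_sold = 14
  Event 3 (sale 9): sell min(9,10)=9. stock: 10 - 9 = 1. total_sold = 23
  Event 4 (restock 30): 1 + 30 = 31
  Event 5 (sale 23): sell min(23,31)=23. stock: 31 - 23 = 8. total_sold = 46
  Event 6 (sale 11): sell min(11,8)=8. stock: 8 - 8 = 0. total_sold = 54
  Event 7 (sale 22): sell min(22,0)=0. stock: 0 - 0 = 0. total_sold = 54
  Event 8 (sale 13): sell min(13,0)=0. stock: 0 - 0 = 0. total_sold = 54
  Event 9 (adjust -7): 0 + -7 = 0 (clamped to 0)
  Event 10 (adjust +7): 0 + 7 = 7
Final: stock = 7, total_sold = 54

First zero at event 6.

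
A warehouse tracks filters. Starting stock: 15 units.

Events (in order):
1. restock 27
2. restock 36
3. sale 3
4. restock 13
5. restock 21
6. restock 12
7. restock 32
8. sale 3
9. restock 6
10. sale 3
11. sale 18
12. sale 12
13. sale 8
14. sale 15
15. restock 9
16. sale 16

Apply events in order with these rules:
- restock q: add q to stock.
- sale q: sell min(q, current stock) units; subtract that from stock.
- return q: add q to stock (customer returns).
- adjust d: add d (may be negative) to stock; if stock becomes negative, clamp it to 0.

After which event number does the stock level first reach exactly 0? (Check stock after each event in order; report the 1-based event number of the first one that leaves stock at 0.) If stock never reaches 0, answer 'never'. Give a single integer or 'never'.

Processing events:
Start: stock = 15
  Event 1 (restock 27): 15 + 27 = 42
  Event 2 (restock 36): 42 + 36 = 78
  Event 3 (sale 3): sell min(3,78)=3. stock: 78 - 3 = 75. total_sold = 3
  Event 4 (restock 13): 75 + 13 = 88
  Event 5 (restock 21): 88 + 21 = 109
  Event 6 (restock 12): 109 + 12 = 121
  Event 7 (restock 32): 121 + 32 = 153
  Event 8 (sale 3): sell min(3,153)=3. stock: 153 - 3 = 150. total_sold = 6
  Event 9 (restock 6): 150 + 6 = 156
  Event 10 (sale 3): sell min(3,156)=3. stock: 156 - 3 = 153. total_sold = 9
  Event 11 (sale 18): sell min(18,153)=18. stock: 153 - 18 = 135. total_sold = 27
  Event 12 (sale 12): sell min(12,135)=12. stock: 135 - 12 = 123. total_sold = 39
  Event 13 (sale 8): sell min(8,123)=8. stock: 123 - 8 = 115. total_sold = 47
  Event 14 (sale 15): sell min(15,115)=15. stock: 115 - 15 = 100. total_sold = 62
  Event 15 (restock 9): 100 + 9 = 109
  Event 16 (sale 16): sell min(16,109)=16. stock: 109 - 16 = 93. total_sold = 78
Final: stock = 93, total_sold = 78

Stock never reaches 0.

Answer: never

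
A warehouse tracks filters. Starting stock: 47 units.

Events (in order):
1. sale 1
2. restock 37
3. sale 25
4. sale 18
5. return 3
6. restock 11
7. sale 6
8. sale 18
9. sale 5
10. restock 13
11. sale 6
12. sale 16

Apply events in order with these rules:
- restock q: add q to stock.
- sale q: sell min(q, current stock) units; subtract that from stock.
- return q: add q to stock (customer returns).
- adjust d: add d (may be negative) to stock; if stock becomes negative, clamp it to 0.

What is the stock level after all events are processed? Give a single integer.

Processing events:
Start: stock = 47
  Event 1 (sale 1): sell min(1,47)=1. stock: 47 - 1 = 46. total_sold = 1
  Event 2 (restock 37): 46 + 37 = 83
  Event 3 (sale 25): sell min(25,83)=25. stock: 83 - 25 = 58. total_sold = 26
  Event 4 (sale 18): sell min(18,58)=18. stock: 58 - 18 = 40. total_sold = 44
  Event 5 (return 3): 40 + 3 = 43
  Event 6 (restock 11): 43 + 11 = 54
  Event 7 (sale 6): sell min(6,54)=6. stock: 54 - 6 = 48. total_sold = 50
  Event 8 (sale 18): sell min(18,48)=18. stock: 48 - 18 = 30. total_sold = 68
  Event 9 (sale 5): sell min(5,30)=5. stock: 30 - 5 = 25. total_sold = 73
  Event 10 (restock 13): 25 + 13 = 38
  Event 11 (sale 6): sell min(6,38)=6. stock: 38 - 6 = 32. total_sold = 79
  Event 12 (sale 16): sell min(16,32)=16. stock: 32 - 16 = 16. total_sold = 95
Final: stock = 16, total_sold = 95

Answer: 16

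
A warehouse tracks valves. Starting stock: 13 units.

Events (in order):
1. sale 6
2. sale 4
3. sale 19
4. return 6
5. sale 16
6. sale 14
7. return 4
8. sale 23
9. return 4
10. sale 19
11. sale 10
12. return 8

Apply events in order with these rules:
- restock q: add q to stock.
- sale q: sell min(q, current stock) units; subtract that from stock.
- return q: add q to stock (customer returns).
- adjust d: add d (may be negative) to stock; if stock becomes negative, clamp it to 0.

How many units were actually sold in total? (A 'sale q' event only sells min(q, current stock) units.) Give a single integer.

Answer: 27

Derivation:
Processing events:
Start: stock = 13
  Event 1 (sale 6): sell min(6,13)=6. stock: 13 - 6 = 7. total_sold = 6
  Event 2 (sale 4): sell min(4,7)=4. stock: 7 - 4 = 3. total_sold = 10
  Event 3 (sale 19): sell min(19,3)=3. stock: 3 - 3 = 0. total_sold = 13
  Event 4 (return 6): 0 + 6 = 6
  Event 5 (sale 16): sell min(16,6)=6. stock: 6 - 6 = 0. total_sold = 19
  Event 6 (sale 14): sell min(14,0)=0. stock: 0 - 0 = 0. total_sold = 19
  Event 7 (return 4): 0 + 4 = 4
  Event 8 (sale 23): sell min(23,4)=4. stock: 4 - 4 = 0. total_sold = 23
  Event 9 (return 4): 0 + 4 = 4
  Event 10 (sale 19): sell min(19,4)=4. stock: 4 - 4 = 0. total_sold = 27
  Event 11 (sale 10): sell min(10,0)=0. stock: 0 - 0 = 0. total_sold = 27
  Event 12 (return 8): 0 + 8 = 8
Final: stock = 8, total_sold = 27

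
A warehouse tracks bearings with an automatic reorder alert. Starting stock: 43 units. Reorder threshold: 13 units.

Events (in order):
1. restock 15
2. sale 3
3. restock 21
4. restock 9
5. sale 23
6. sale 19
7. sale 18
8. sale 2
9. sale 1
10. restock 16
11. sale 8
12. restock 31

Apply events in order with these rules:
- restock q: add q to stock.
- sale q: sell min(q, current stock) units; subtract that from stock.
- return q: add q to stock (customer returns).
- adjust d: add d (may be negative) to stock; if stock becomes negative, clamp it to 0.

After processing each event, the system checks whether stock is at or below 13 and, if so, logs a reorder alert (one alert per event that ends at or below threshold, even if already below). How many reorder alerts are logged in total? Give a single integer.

Processing events:
Start: stock = 43
  Event 1 (restock 15): 43 + 15 = 58
  Event 2 (sale 3): sell min(3,58)=3. stock: 58 - 3 = 55. total_sold = 3
  Event 3 (restock 21): 55 + 21 = 76
  Event 4 (restock 9): 76 + 9 = 85
  Event 5 (sale 23): sell min(23,85)=23. stock: 85 - 23 = 62. total_sold = 26
  Event 6 (sale 19): sell min(19,62)=19. stock: 62 - 19 = 43. total_sold = 45
  Event 7 (sale 18): sell min(18,43)=18. stock: 43 - 18 = 25. total_sold = 63
  Event 8 (sale 2): sell min(2,25)=2. stock: 25 - 2 = 23. total_sold = 65
  Event 9 (sale 1): sell min(1,23)=1. stock: 23 - 1 = 22. total_sold = 66
  Event 10 (restock 16): 22 + 16 = 38
  Event 11 (sale 8): sell min(8,38)=8. stock: 38 - 8 = 30. total_sold = 74
  Event 12 (restock 31): 30 + 31 = 61
Final: stock = 61, total_sold = 74

Checking against threshold 13:
  After event 1: stock=58 > 13
  After event 2: stock=55 > 13
  After event 3: stock=76 > 13
  After event 4: stock=85 > 13
  After event 5: stock=62 > 13
  After event 6: stock=43 > 13
  After event 7: stock=25 > 13
  After event 8: stock=23 > 13
  After event 9: stock=22 > 13
  After event 10: stock=38 > 13
  After event 11: stock=30 > 13
  After event 12: stock=61 > 13
Alert events: []. Count = 0

Answer: 0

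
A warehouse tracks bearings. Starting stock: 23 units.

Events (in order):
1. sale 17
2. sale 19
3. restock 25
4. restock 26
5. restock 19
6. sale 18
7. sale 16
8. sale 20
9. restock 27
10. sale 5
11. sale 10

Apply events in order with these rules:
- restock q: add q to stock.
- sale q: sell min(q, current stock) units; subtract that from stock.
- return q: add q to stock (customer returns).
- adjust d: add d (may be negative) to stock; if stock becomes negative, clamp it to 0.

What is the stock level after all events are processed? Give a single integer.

Processing events:
Start: stock = 23
  Event 1 (sale 17): sell min(17,23)=17. stock: 23 - 17 = 6. total_sold = 17
  Event 2 (sale 19): sell min(19,6)=6. stock: 6 - 6 = 0. total_sold = 23
  Event 3 (restock 25): 0 + 25 = 25
  Event 4 (restock 26): 25 + 26 = 51
  Event 5 (restock 19): 51 + 19 = 70
  Event 6 (sale 18): sell min(18,70)=18. stock: 70 - 18 = 52. total_sold = 41
  Event 7 (sale 16): sell min(16,52)=16. stock: 52 - 16 = 36. total_sold = 57
  Event 8 (sale 20): sell min(20,36)=20. stock: 36 - 20 = 16. total_sold = 77
  Event 9 (restock 27): 16 + 27 = 43
  Event 10 (sale 5): sell min(5,43)=5. stock: 43 - 5 = 38. total_sold = 82
  Event 11 (sale 10): sell min(10,38)=10. stock: 38 - 10 = 28. total_sold = 92
Final: stock = 28, total_sold = 92

Answer: 28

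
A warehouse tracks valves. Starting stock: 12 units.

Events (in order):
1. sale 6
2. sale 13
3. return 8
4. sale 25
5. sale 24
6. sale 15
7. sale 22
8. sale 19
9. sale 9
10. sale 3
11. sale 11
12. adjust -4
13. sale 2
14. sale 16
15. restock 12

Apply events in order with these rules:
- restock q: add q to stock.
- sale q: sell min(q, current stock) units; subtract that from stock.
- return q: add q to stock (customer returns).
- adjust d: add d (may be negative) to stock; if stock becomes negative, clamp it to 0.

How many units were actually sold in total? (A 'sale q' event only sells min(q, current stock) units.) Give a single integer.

Processing events:
Start: stock = 12
  Event 1 (sale 6): sell min(6,12)=6. stock: 12 - 6 = 6. total_sold = 6
  Event 2 (sale 13): sell min(13,6)=6. stock: 6 - 6 = 0. total_sold = 12
  Event 3 (return 8): 0 + 8 = 8
  Event 4 (sale 25): sell min(25,8)=8. stock: 8 - 8 = 0. total_sold = 20
  Event 5 (sale 24): sell min(24,0)=0. stock: 0 - 0 = 0. total_sold = 20
  Event 6 (sale 15): sell min(15,0)=0. stock: 0 - 0 = 0. total_sold = 20
  Event 7 (sale 22): sell min(22,0)=0. stock: 0 - 0 = 0. total_sold = 20
  Event 8 (sale 19): sell min(19,0)=0. stock: 0 - 0 = 0. total_sold = 20
  Event 9 (sale 9): sell min(9,0)=0. stock: 0 - 0 = 0. total_sold = 20
  Event 10 (sale 3): sell min(3,0)=0. stock: 0 - 0 = 0. total_sold = 20
  Event 11 (sale 11): sell min(11,0)=0. stock: 0 - 0 = 0. total_sold = 20
  Event 12 (adjust -4): 0 + -4 = 0 (clamped to 0)
  Event 13 (sale 2): sell min(2,0)=0. stock: 0 - 0 = 0. total_sold = 20
  Event 14 (sale 16): sell min(16,0)=0. stock: 0 - 0 = 0. total_sold = 20
  Event 15 (restock 12): 0 + 12 = 12
Final: stock = 12, total_sold = 20

Answer: 20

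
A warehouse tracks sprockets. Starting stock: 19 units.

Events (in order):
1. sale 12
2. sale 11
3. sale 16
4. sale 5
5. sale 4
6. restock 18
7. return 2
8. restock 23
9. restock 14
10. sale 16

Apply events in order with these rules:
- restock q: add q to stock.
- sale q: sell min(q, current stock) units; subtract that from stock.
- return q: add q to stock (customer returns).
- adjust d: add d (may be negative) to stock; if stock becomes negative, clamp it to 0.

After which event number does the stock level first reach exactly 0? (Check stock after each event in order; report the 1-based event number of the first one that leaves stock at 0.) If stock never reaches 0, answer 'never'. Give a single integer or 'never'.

Answer: 2

Derivation:
Processing events:
Start: stock = 19
  Event 1 (sale 12): sell min(12,19)=12. stock: 19 - 12 = 7. total_sold = 12
  Event 2 (sale 11): sell min(11,7)=7. stock: 7 - 7 = 0. total_sold = 19
  Event 3 (sale 16): sell min(16,0)=0. stock: 0 - 0 = 0. total_sold = 19
  Event 4 (sale 5): sell min(5,0)=0. stock: 0 - 0 = 0. total_sold = 19
  Event 5 (sale 4): sell min(4,0)=0. stock: 0 - 0 = 0. total_sold = 19
  Event 6 (restock 18): 0 + 18 = 18
  Event 7 (return 2): 18 + 2 = 20
  Event 8 (restock 23): 20 + 23 = 43
  Event 9 (restock 14): 43 + 14 = 57
  Event 10 (sale 16): sell min(16,57)=16. stock: 57 - 16 = 41. total_sold = 35
Final: stock = 41, total_sold = 35

First zero at event 2.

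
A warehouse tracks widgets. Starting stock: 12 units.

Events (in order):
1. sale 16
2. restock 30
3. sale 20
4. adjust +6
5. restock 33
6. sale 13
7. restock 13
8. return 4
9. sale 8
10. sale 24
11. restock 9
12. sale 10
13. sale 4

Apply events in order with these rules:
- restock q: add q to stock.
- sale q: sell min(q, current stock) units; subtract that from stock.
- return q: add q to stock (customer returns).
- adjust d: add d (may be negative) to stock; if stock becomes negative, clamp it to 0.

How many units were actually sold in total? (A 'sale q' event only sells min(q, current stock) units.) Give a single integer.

Answer: 91

Derivation:
Processing events:
Start: stock = 12
  Event 1 (sale 16): sell min(16,12)=12. stock: 12 - 12 = 0. total_sold = 12
  Event 2 (restock 30): 0 + 30 = 30
  Event 3 (sale 20): sell min(20,30)=20. stock: 30 - 20 = 10. total_sold = 32
  Event 4 (adjust +6): 10 + 6 = 16
  Event 5 (restock 33): 16 + 33 = 49
  Event 6 (sale 13): sell min(13,49)=13. stock: 49 - 13 = 36. total_sold = 45
  Event 7 (restock 13): 36 + 13 = 49
  Event 8 (return 4): 49 + 4 = 53
  Event 9 (sale 8): sell min(8,53)=8. stock: 53 - 8 = 45. total_sold = 53
  Event 10 (sale 24): sell min(24,45)=24. stock: 45 - 24 = 21. total_sold = 77
  Event 11 (restock 9): 21 + 9 = 30
  Event 12 (sale 10): sell min(10,30)=10. stock: 30 - 10 = 20. total_sold = 87
  Event 13 (sale 4): sell min(4,20)=4. stock: 20 - 4 = 16. total_sold = 91
Final: stock = 16, total_sold = 91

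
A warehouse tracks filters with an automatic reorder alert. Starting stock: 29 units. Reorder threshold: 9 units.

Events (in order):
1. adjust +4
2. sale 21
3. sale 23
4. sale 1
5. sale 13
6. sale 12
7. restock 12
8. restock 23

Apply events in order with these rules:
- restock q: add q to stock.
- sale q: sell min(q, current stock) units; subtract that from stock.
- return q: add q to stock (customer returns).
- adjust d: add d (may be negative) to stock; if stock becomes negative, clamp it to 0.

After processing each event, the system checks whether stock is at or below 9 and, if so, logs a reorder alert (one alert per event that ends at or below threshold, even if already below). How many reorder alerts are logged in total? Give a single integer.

Processing events:
Start: stock = 29
  Event 1 (adjust +4): 29 + 4 = 33
  Event 2 (sale 21): sell min(21,33)=21. stock: 33 - 21 = 12. total_sold = 21
  Event 3 (sale 23): sell min(23,12)=12. stock: 12 - 12 = 0. total_sold = 33
  Event 4 (sale 1): sell min(1,0)=0. stock: 0 - 0 = 0. total_sold = 33
  Event 5 (sale 13): sell min(13,0)=0. stock: 0 - 0 = 0. total_sold = 33
  Event 6 (sale 12): sell min(12,0)=0. stock: 0 - 0 = 0. total_sold = 33
  Event 7 (restock 12): 0 + 12 = 12
  Event 8 (restock 23): 12 + 23 = 35
Final: stock = 35, total_sold = 33

Checking against threshold 9:
  After event 1: stock=33 > 9
  After event 2: stock=12 > 9
  After event 3: stock=0 <= 9 -> ALERT
  After event 4: stock=0 <= 9 -> ALERT
  After event 5: stock=0 <= 9 -> ALERT
  After event 6: stock=0 <= 9 -> ALERT
  After event 7: stock=12 > 9
  After event 8: stock=35 > 9
Alert events: [3, 4, 5, 6]. Count = 4

Answer: 4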